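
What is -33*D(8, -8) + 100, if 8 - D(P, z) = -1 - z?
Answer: 67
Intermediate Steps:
D(P, z) = 9 + z (D(P, z) = 8 - (-1 - z) = 8 + (1 + z) = 9 + z)
-33*D(8, -8) + 100 = -33*(9 - 8) + 100 = -33*1 + 100 = -33 + 100 = 67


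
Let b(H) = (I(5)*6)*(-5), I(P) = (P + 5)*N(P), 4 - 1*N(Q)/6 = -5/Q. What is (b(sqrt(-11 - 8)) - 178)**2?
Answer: 84235684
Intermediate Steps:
N(Q) = 24 + 30/Q (N(Q) = 24 - (-30)/Q = 24 + 30/Q)
I(P) = (5 + P)*(24 + 30/P) (I(P) = (P + 5)*(24 + 30/P) = (5 + P)*(24 + 30/P))
b(H) = -9000 (b(H) = ((150 + 24*5 + 150/5)*6)*(-5) = ((150 + 120 + 150*(1/5))*6)*(-5) = ((150 + 120 + 30)*6)*(-5) = (300*6)*(-5) = 1800*(-5) = -9000)
(b(sqrt(-11 - 8)) - 178)**2 = (-9000 - 178)**2 = (-9178)**2 = 84235684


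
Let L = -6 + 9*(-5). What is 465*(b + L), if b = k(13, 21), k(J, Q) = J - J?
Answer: -23715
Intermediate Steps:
k(J, Q) = 0
b = 0
L = -51 (L = -6 - 45 = -51)
465*(b + L) = 465*(0 - 51) = 465*(-51) = -23715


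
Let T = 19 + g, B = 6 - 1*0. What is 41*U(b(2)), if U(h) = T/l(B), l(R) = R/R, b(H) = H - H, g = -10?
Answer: 369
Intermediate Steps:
B = 6 (B = 6 + 0 = 6)
b(H) = 0
l(R) = 1
T = 9 (T = 19 - 10 = 9)
U(h) = 9 (U(h) = 9/1 = 9*1 = 9)
41*U(b(2)) = 41*9 = 369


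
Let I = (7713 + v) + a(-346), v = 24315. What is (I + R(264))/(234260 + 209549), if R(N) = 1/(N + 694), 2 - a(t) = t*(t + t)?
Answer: -198691115/425169022 ≈ -0.46732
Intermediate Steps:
a(t) = 2 - 2*t² (a(t) = 2 - t*(t + t) = 2 - t*2*t = 2 - 2*t²)
R(N) = 1/(694 + N)
I = -207402 (I = (7713 + 24315) + (2 - 2*(-346)²) = 32028 + (2 - 2*119716) = 32028 + (2 - 239432) = 32028 - 239430 = -207402)
(I + R(264))/(234260 + 209549) = (-207402 + 1/(694 + 264))/(234260 + 209549) = (-207402 + 1/958)/443809 = (-207402 + 1/958)*(1/443809) = -198691115/958*1/443809 = -198691115/425169022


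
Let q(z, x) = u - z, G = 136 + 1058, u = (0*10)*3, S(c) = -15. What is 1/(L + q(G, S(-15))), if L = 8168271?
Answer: 1/8167077 ≈ 1.2244e-7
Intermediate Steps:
u = 0 (u = 0*3 = 0)
G = 1194
q(z, x) = -z (q(z, x) = 0 - z = -z)
1/(L + q(G, S(-15))) = 1/(8168271 - 1*1194) = 1/(8168271 - 1194) = 1/8167077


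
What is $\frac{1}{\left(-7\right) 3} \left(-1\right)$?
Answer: $\frac{1}{21} \approx 0.047619$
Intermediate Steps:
$\frac{1}{\left(-7\right) 3} \left(-1\right) = \left(- \frac{1}{7}\right) \frac{1}{3} \left(-1\right) = \left(- \frac{1}{21}\right) \left(-1\right) = \frac{1}{21}$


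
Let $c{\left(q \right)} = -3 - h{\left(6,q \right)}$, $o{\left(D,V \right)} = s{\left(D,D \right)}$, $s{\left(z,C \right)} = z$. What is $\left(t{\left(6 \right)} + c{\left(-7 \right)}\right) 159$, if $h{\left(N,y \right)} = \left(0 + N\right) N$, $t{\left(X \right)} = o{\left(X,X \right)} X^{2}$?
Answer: $28143$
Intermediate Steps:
$o{\left(D,V \right)} = D$
$t{\left(X \right)} = X^{3}$ ($t{\left(X \right)} = X X^{2} = X^{3}$)
$h{\left(N,y \right)} = N^{2}$ ($h{\left(N,y \right)} = N N = N^{2}$)
$c{\left(q \right)} = -39$ ($c{\left(q \right)} = -3 - 6^{2} = -3 - 36 = -39$)
$\left(t{\left(6 \right)} + c{\left(-7 \right)}\right) 159 = \left(6^{3} - 39\right) 159 = \left(216 - 39\right) 159 = 177 \cdot 159 = 28143$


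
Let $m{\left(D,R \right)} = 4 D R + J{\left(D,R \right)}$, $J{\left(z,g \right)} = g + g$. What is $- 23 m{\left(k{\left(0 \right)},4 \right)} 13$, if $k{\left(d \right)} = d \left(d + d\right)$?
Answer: $-2392$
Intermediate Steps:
$k{\left(d \right)} = 2 d^{2}$ ($k{\left(d \right)} = d 2 d = 2 d^{2}$)
$J{\left(z,g \right)} = 2 g$
$m{\left(D,R \right)} = 2 R + 4 D R$ ($m{\left(D,R \right)} = 4 D R + 2 R = 2 R + 4 D R$)
$- 23 m{\left(k{\left(0 \right)},4 \right)} 13 = - 23 \cdot 2 \cdot 4 \left(1 + 2 \cdot 2 \cdot 0^{2}\right) 13 = - 23 \cdot 2 \cdot 4 \left(1 + 2 \cdot 2 \cdot 0\right) 13 = - 23 \cdot 2 \cdot 4 \left(1 + 2 \cdot 0\right) 13 = - 23 \cdot 2 \cdot 4 \left(1 + 0\right) 13 = - 23 \cdot 2 \cdot 4 \cdot 1 \cdot 13 = \left(-23\right) 8 \cdot 13 = \left(-184\right) 13 = -2392$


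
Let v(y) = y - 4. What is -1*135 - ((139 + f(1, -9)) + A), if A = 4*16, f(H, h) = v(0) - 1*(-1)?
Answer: -335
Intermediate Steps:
v(y) = -4 + y
f(H, h) = -3 (f(H, h) = (-4 + 0) - 1*(-1) = -4 + 1 = -3)
A = 64
-1*135 - ((139 + f(1, -9)) + A) = -1*135 - ((139 - 3) + 64) = -135 - (136 + 64) = -135 - 1*200 = -135 - 200 = -335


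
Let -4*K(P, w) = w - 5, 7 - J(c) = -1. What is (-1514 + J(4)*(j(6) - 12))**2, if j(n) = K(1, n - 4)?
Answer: 2572816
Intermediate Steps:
J(c) = 8 (J(c) = 7 - 1*(-1) = 7 + 1 = 8)
K(P, w) = 5/4 - w/4 (K(P, w) = -(w - 5)/4 = -(-5 + w)/4 = 5/4 - w/4)
j(n) = 9/4 - n/4 (j(n) = 5/4 - (n - 4)/4 = 5/4 - (-4 + n)/4 = 5/4 + (1 - n/4) = 9/4 - n/4)
(-1514 + J(4)*(j(6) - 12))**2 = (-1514 + 8*((9/4 - 1/4*6) - 12))**2 = (-1514 + 8*((9/4 - 3/2) - 12))**2 = (-1514 + 8*(3/4 - 12))**2 = (-1514 + 8*(-45/4))**2 = (-1514 - 90)**2 = (-1604)**2 = 2572816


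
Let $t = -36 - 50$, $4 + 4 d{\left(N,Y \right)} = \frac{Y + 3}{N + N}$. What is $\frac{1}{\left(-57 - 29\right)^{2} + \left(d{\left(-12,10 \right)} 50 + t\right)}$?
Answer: $\frac{48}{348155} \approx 0.00013787$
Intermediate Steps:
$d{\left(N,Y \right)} = -1 + \frac{3 + Y}{8 N}$ ($d{\left(N,Y \right)} = -1 + \frac{\left(Y + 3\right) \frac{1}{N + N}}{4} = -1 + \frac{\left(3 + Y\right) \frac{1}{2 N}}{4} = -1 + \frac{\frac{1}{2} \frac{1}{N} \left(3 + Y\right)}{4} = -1 + \frac{3 + Y}{8 N}$)
$t = -86$
$\frac{1}{\left(-57 - 29\right)^{2} + \left(d{\left(-12,10 \right)} 50 + t\right)} = \frac{1}{\left(-57 - 29\right)^{2} - \left(86 - \frac{3 + 10 - -96}{8 \left(-12\right)} 50\right)} = \frac{1}{\left(-86\right)^{2} - \left(86 - \frac{1}{8} \left(- \frac{1}{12}\right) \left(3 + 10 + 96\right) 50\right)} = \frac{1}{7396 - \left(86 - \frac{1}{8} \left(- \frac{1}{12}\right) 109 \cdot 50\right)} = \frac{1}{7396 - \frac{6853}{48}} = \frac{1}{\frac{348155}{48}} = \frac{48}{348155}$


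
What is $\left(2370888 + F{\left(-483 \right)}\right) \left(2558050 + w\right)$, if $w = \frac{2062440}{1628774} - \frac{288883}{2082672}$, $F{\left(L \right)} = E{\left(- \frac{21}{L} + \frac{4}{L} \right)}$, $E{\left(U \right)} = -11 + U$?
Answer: $\frac{621050770530976182389977619}{102402097999614} \approx 6.0648 \cdot 10^{12}$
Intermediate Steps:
$F{\left(L \right)} = -11 - \frac{17}{L}$ ($F{\left(L \right)} = -11 + \left(- \frac{21}{L} + \frac{4}{L}\right) = -11 - \frac{17}{L}$)
$w = \frac{1912430460119}{1696101002064}$ ($w = 2062440 \cdot \frac{1}{1628774} - \frac{288883}{2082672} = \frac{1031220}{814387} - \frac{288883}{2082672} = \frac{1912430460119}{1696101002064} \approx 1.1275$)
$\left(2370888 + F{\left(-483 \right)}\right) \left(2558050 + w\right) = \left(2370888 - \left(11 + \frac{17}{-483}\right)\right) \left(2558050 + \frac{1912430460119}{1696101002064}\right) = \left(2370888 - \frac{5296}{483}\right) \frac{4338713080760275319}{1696101002064} = \frac{1145133608}{483} \cdot \frac{4338713080760275319}{1696101002064} = \frac{621050770530976182389977619}{102402097999614}$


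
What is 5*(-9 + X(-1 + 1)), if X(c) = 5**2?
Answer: 80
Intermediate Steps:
X(c) = 25
5*(-9 + X(-1 + 1)) = 5*(-9 + 25) = 5*16 = 80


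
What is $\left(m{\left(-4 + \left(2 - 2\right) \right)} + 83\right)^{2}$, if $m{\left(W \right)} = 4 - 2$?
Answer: $7225$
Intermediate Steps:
$m{\left(W \right)} = 2$ ($m{\left(W \right)} = 4 - 2 = 2$)
$\left(m{\left(-4 + \left(2 - 2\right) \right)} + 83\right)^{2} = \left(2 + 83\right)^{2} = 85^{2} = 7225$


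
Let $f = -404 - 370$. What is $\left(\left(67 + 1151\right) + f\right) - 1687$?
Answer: $-1243$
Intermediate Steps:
$f = -774$ ($f = -404 - 370 = -774$)
$\left(\left(67 + 1151\right) + f\right) - 1687 = \left(\left(67 + 1151\right) - 774\right) - 1687 = \left(1218 - 774\right) - 1687 = 444 - 1687 = -1243$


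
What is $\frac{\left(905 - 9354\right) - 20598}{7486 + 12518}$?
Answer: $- \frac{29047}{20004} \approx -1.4521$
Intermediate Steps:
$\frac{\left(905 - 9354\right) - 20598}{7486 + 12518} = \frac{-8449 - 20598}{20004} = \left(-29047\right) \frac{1}{20004} = - \frac{29047}{20004}$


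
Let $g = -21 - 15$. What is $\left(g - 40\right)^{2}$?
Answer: $5776$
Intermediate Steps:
$g = -36$
$\left(g - 40\right)^{2} = \left(-36 - 40\right)^{2} = \left(-76\right)^{2} = 5776$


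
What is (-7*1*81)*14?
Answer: -7938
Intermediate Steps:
(-7*1*81)*14 = -7*81*14 = -567*14 = -7938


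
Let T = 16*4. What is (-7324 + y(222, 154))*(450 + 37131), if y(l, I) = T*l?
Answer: 258707604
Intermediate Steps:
T = 64
y(l, I) = 64*l
(-7324 + y(222, 154))*(450 + 37131) = (-7324 + 64*222)*(450 + 37131) = (-7324 + 14208)*37581 = 6884*37581 = 258707604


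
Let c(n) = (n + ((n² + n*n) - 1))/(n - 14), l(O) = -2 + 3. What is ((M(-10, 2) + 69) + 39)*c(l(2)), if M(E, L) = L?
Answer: -220/13 ≈ -16.923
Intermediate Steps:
l(O) = 1
c(n) = (-1 + n + 2*n²)/(-14 + n) (c(n) = (n + ((n² + n²) - 1))/(-14 + n) = (n + (2*n² - 1))/(-14 + n) = (n + (-1 + 2*n²))/(-14 + n) = (-1 + n + 2*n²)/(-14 + n))
((M(-10, 2) + 69) + 39)*c(l(2)) = ((2 + 69) + 39)*((-1 + 1 + 2*1²)/(-14 + 1)) = (71 + 39)*((-1 + 1 + 2*1)/(-13)) = 110*(-(-1 + 1 + 2)/13) = 110*(-1/13*2) = 110*(-2/13) = -220/13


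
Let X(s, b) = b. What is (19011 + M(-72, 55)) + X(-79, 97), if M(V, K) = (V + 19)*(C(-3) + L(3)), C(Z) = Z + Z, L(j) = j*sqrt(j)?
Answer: 19426 - 159*sqrt(3) ≈ 19151.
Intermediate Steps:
L(j) = j**(3/2)
C(Z) = 2*Z
M(V, K) = (-6 + 3*sqrt(3))*(19 + V) (M(V, K) = (V + 19)*(2*(-3) + 3**(3/2)) = (19 + V)*(-6 + 3*sqrt(3)) = (-6 + 3*sqrt(3))*(19 + V))
(19011 + M(-72, 55)) + X(-79, 97) = (19011 + (-114 - 6*(-72) + 57*sqrt(3) + 3*(-72)*sqrt(3))) + 97 = (19011 + (-114 + 432 + 57*sqrt(3) - 216*sqrt(3))) + 97 = (19011 + (318 - 159*sqrt(3))) + 97 = (19329 - 159*sqrt(3)) + 97 = 19426 - 159*sqrt(3)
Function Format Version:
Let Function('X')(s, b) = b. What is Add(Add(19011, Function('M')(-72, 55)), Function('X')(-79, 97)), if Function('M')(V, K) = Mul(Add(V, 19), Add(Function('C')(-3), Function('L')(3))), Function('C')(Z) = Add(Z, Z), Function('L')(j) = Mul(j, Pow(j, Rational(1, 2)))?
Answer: Add(19426, Mul(-159, Pow(3, Rational(1, 2)))) ≈ 19151.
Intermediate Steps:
Function('L')(j) = Pow(j, Rational(3, 2))
Function('C')(Z) = Mul(2, Z)
Function('M')(V, K) = Mul(Add(-6, Mul(3, Pow(3, Rational(1, 2)))), Add(19, V)) (Function('M')(V, K) = Mul(Add(V, 19), Add(Mul(2, -3), Pow(3, Rational(3, 2)))) = Mul(Add(19, V), Add(-6, Mul(3, Pow(3, Rational(1, 2))))) = Mul(Add(-6, Mul(3, Pow(3, Rational(1, 2)))), Add(19, V)))
Add(Add(19011, Function('M')(-72, 55)), Function('X')(-79, 97)) = Add(Add(19011, Add(-114, Mul(-6, -72), Mul(57, Pow(3, Rational(1, 2))), Mul(3, -72, Pow(3, Rational(1, 2))))), 97) = Add(Add(19011, Add(-114, 432, Mul(57, Pow(3, Rational(1, 2))), Mul(-216, Pow(3, Rational(1, 2))))), 97) = Add(Add(19011, Add(318, Mul(-159, Pow(3, Rational(1, 2))))), 97) = Add(Add(19329, Mul(-159, Pow(3, Rational(1, 2)))), 97) = Add(19426, Mul(-159, Pow(3, Rational(1, 2))))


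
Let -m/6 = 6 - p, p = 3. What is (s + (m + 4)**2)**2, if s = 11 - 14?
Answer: 37249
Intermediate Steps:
m = -18 (m = -6*(6 - 1*3) = -6*(6 - 3) = -6*3 = -18)
s = -3
(s + (m + 4)**2)**2 = (-3 + (-18 + 4)**2)**2 = (-3 + (-14)**2)**2 = (-3 + 196)**2 = 193**2 = 37249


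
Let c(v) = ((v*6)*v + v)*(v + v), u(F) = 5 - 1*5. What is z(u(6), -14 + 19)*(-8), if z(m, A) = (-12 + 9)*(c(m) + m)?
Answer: 0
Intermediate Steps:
u(F) = 0 (u(F) = 5 - 5 = 0)
c(v) = 2*v*(v + 6*v²) (c(v) = ((6*v)*v + v)*(2*v) = (6*v² + v)*(2*v) = (v + 6*v²)*(2*v) = 2*v*(v + 6*v²))
z(m, A) = -3*m - 3*m²*(2 + 12*m) (z(m, A) = (-12 + 9)*(m²*(2 + 12*m) + m) = -3*(m + m²*(2 + 12*m)) = -3*m - 3*m²*(2 + 12*m))
z(u(6), -14 + 19)*(-8) = (3*0*(-1 + 2*0*(-1 - 6*0)))*(-8) = (3*0*(-1 + 2*0*(-1 + 0)))*(-8) = (3*0*(-1 + 2*0*(-1)))*(-8) = (3*0*(-1 + 0))*(-8) = (3*0*(-1))*(-8) = 0*(-8) = 0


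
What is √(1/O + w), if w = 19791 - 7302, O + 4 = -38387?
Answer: √18407148416418/38391 ≈ 111.75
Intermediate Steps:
O = -38391 (O = -4 - 38387 = -38391)
w = 12489
√(1/O + w) = √(1/(-38391) + 12489) = √(-1/38391 + 12489) = √(479465198/38391) = √18407148416418/38391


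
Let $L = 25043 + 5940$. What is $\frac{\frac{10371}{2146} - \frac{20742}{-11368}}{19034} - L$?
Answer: $- \frac{124025024189891}{4003002472} \approx -30983.0$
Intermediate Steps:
$L = 30983$
$\frac{\frac{10371}{2146} - \frac{20742}{-11368}}{19034} - L = \frac{\frac{10371}{2146} - \frac{20742}{-11368}}{19034} - 30983 = \left(10371 \cdot \frac{1}{2146} - - \frac{10371}{5684}\right) \frac{1}{19034} - 30983 = \left(\frac{10371}{2146} + \frac{10371}{5684}\right) \frac{1}{19034} - 30983 = \frac{1400085}{210308} \cdot \frac{1}{19034} - 30983 = \frac{1400085}{4003002472} - 30983 = - \frac{124025024189891}{4003002472}$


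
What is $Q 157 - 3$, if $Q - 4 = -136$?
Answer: $-20727$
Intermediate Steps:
$Q = -132$ ($Q = 4 - 136 = -132$)
$Q 157 - 3 = \left(-132\right) 157 - 3 = -20724 - 3 = -20727$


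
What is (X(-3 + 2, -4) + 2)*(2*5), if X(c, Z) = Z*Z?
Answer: 180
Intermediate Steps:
X(c, Z) = Z**2
(X(-3 + 2, -4) + 2)*(2*5) = ((-4)**2 + 2)*(2*5) = (16 + 2)*10 = 18*10 = 180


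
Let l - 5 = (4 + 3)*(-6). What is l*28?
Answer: -1036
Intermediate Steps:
l = -37 (l = 5 + (4 + 3)*(-6) = 5 + 7*(-6) = 5 - 42 = -37)
l*28 = -37*28 = -1036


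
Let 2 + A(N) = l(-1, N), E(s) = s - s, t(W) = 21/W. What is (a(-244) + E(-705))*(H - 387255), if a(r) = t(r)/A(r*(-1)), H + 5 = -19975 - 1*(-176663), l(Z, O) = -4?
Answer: -403501/122 ≈ -3307.4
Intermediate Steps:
E(s) = 0
A(N) = -6 (A(N) = -2 - 4 = -6)
H = 156683 (H = -5 + (-19975 - 1*(-176663)) = -5 + (-19975 + 176663) = -5 + 156688 = 156683)
a(r) = -7/(2*r) (a(r) = (21/r)/(-6) = (21/r)*(-⅙) = -7/(2*r))
(a(-244) + E(-705))*(H - 387255) = (-7/2/(-244) + 0)*(156683 - 387255) = (-7/2*(-1/244) + 0)*(-230572) = (7/488 + 0)*(-230572) = (7/488)*(-230572) = -403501/122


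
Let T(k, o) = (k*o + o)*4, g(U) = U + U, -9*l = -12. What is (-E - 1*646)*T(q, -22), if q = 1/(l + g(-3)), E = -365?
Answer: 136004/7 ≈ 19429.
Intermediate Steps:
l = 4/3 (l = -1/9*(-12) = 4/3 ≈ 1.3333)
g(U) = 2*U
q = -3/14 (q = 1/(4/3 + 2*(-3)) = 1/(4/3 - 6) = 1/(-14/3) = -3/14 ≈ -0.21429)
T(k, o) = 4*o + 4*k*o (T(k, o) = (o + k*o)*4 = 4*o + 4*k*o)
(-E - 1*646)*T(q, -22) = (-1*(-365) - 1*646)*(4*(-22)*(1 - 3/14)) = (365 - 646)*(4*(-22)*(11/14)) = -281*(-484/7) = 136004/7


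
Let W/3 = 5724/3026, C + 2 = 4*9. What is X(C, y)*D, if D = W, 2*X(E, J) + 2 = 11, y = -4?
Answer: 38637/1513 ≈ 25.537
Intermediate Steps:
C = 34 (C = -2 + 4*9 = -2 + 36 = 34)
X(E, J) = 9/2 (X(E, J) = -1 + (½)*11 = -1 + 11/2 = 9/2)
W = 8586/1513 (W = 3*(5724/3026) = 3*(5724*(1/3026)) = 3*(2862/1513) = 8586/1513 ≈ 5.6748)
D = 8586/1513 ≈ 5.6748
X(C, y)*D = (9/2)*(8586/1513) = 38637/1513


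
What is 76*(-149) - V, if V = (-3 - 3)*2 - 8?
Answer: -11304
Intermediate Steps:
V = -20 (V = -6*2 - 8 = -12 - 8 = -20)
76*(-149) - V = 76*(-149) - 1*(-20) = -11324 + 20 = -11304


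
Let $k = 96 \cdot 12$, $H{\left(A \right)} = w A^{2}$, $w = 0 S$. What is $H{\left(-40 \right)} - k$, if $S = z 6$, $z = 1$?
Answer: $-1152$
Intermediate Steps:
$S = 6$ ($S = 1 \cdot 6 = 6$)
$w = 0$ ($w = 0 \cdot 6 = 0$)
$H{\left(A \right)} = 0$ ($H{\left(A \right)} = 0 A^{2} = 0$)
$k = 1152$
$H{\left(-40 \right)} - k = 0 - 1152 = -1152$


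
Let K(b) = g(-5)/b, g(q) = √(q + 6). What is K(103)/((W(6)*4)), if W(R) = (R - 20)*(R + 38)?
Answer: -1/253792 ≈ -3.9402e-6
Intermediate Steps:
g(q) = √(6 + q)
W(R) = (-20 + R)*(38 + R)
K(b) = 1/b (K(b) = √(6 - 5)/b = √1/b = 1/b)
K(103)/((W(6)*4)) = 1/(103*(((-760 + 6² + 18*6)*4))) = 1/(103*(((-760 + 36 + 108)*4))) = 1/(103*((-616*4))) = (1/103)/(-2464) = (1/103)*(-1/2464) = -1/253792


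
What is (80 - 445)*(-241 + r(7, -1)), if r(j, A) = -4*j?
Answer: 98185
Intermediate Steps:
(80 - 445)*(-241 + r(7, -1)) = (80 - 445)*(-241 - 4*7) = -365*(-241 - 28) = -365*(-269) = 98185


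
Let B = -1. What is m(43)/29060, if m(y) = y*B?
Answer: -43/29060 ≈ -0.0014797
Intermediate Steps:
m(y) = -y (m(y) = y*(-1) = -y)
m(43)/29060 = -1*43/29060 = -43*1/29060 = -43/29060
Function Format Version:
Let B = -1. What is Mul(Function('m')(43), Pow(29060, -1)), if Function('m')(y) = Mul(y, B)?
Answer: Rational(-43, 29060) ≈ -0.0014797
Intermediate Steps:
Function('m')(y) = Mul(-1, y) (Function('m')(y) = Mul(y, -1) = Mul(-1, y))
Mul(Function('m')(43), Pow(29060, -1)) = Mul(Mul(-1, 43), Pow(29060, -1)) = Mul(-43, Rational(1, 29060)) = Rational(-43, 29060)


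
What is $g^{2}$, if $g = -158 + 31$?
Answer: $16129$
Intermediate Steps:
$g = -127$
$g^{2} = \left(-127\right)^{2} = 16129$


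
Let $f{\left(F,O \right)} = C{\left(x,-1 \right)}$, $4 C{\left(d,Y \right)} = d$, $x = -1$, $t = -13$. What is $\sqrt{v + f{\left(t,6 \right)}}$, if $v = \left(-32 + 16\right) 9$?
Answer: $\frac{i \sqrt{577}}{2} \approx 12.01 i$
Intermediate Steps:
$C{\left(d,Y \right)} = \frac{d}{4}$
$f{\left(F,O \right)} = - \frac{1}{4}$ ($f{\left(F,O \right)} = \frac{1}{4} \left(-1\right) = - \frac{1}{4}$)
$v = -144$ ($v = \left(-16\right) 9 = -144$)
$\sqrt{v + f{\left(t,6 \right)}} = \sqrt{-144 - \frac{1}{4}} = \sqrt{- \frac{577}{4}} = \frac{i \sqrt{577}}{2}$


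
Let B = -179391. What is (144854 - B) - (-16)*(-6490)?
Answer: 220405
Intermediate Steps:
(144854 - B) - (-16)*(-6490) = (144854 - 1*(-179391)) - (-16)*(-6490) = (144854 + 179391) - 1*103840 = 324245 - 103840 = 220405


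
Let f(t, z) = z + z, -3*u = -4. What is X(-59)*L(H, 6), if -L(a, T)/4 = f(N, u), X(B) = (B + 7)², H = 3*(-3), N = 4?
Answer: -86528/3 ≈ -28843.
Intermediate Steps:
u = 4/3 (u = -⅓*(-4) = 4/3 ≈ 1.3333)
H = -9
X(B) = (7 + B)²
f(t, z) = 2*z
L(a, T) = -32/3 (L(a, T) = -8*4/3 = -4*8/3 = -32/3)
X(-59)*L(H, 6) = (7 - 59)²*(-32/3) = (-52)²*(-32/3) = 2704*(-32/3) = -86528/3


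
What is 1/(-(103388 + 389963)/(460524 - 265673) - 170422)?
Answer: -194851/33207390473 ≈ -5.8677e-6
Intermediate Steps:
1/(-(103388 + 389963)/(460524 - 265673) - 170422) = 1/(-493351/194851 - 170422) = 1/(-33207390473/194851) = -194851/33207390473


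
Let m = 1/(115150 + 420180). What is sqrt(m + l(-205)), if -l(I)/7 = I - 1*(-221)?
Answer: I*sqrt(32096758861470)/535330 ≈ 10.583*I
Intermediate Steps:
l(I) = -1547 - 7*I (l(I) = -7*(I - 1*(-221)) = -7*(I + 221) = -7*(221 + I) = -1547 - 7*I)
m = 1/535330 ≈ 1.8680e-6
sqrt(m + l(-205)) = sqrt(1/535330 + (-1547 - 7*(-205))) = sqrt(1/535330 + (-1547 + 1435)) = sqrt(1/535330 - 112) = sqrt(-59956959/535330) = I*sqrt(32096758861470)/535330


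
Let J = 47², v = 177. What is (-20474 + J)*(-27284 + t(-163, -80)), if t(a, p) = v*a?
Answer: 1025305775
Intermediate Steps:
t(a, p) = 177*a
J = 2209
(-20474 + J)*(-27284 + t(-163, -80)) = (-20474 + 2209)*(-27284 + 177*(-163)) = -18265*(-27284 - 28851) = -18265*(-56135) = 1025305775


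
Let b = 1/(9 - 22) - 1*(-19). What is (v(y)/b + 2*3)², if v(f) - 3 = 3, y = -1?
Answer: 67081/1681 ≈ 39.905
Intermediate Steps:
v(f) = 6 (v(f) = 3 + 3 = 6)
b = 246/13 (b = 1/(-13) + 19 = -1/13 + 19 = 246/13 ≈ 18.923)
(v(y)/b + 2*3)² = (6/(246/13) + 2*3)² = (6*(13/246) + 6)² = (13/41 + 6)² = (259/41)² = 67081/1681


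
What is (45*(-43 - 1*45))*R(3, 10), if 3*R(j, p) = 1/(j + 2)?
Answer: -264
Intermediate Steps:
R(j, p) = 1/(3*(2 + j)) (R(j, p) = 1/(3*(j + 2)) = 1/(3*(2 + j)))
(45*(-43 - 1*45))*R(3, 10) = (45*(-43 - 1*45))*(1/(3*(2 + 3))) = (45*(-43 - 45))*((⅓)/5) = (45*(-88))*((⅓)*(⅕)) = -3960*1/15 = -264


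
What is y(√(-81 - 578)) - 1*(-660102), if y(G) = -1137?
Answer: 658965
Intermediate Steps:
y(√(-81 - 578)) - 1*(-660102) = -1137 - 1*(-660102) = -1137 + 660102 = 658965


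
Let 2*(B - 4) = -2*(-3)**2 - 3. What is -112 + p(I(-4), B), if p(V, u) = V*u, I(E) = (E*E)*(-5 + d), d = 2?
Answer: 200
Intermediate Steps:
I(E) = -3*E**2 (I(E) = (E*E)*(-5 + 2) = E**2*(-3) = -3*E**2)
B = -13/2 (B = 4 + (-2*(-3)**2 - 3)/2 = 4 + (-2*9 - 3)/2 = 4 + (-18 - 3)/2 = 4 + (1/2)*(-21) = 4 - 21/2 = -13/2 ≈ -6.5000)
-112 + p(I(-4), B) = -112 - 3*(-4)**2*(-13/2) = -112 - 3*16*(-13/2) = -112 - 48*(-13/2) = -112 + 312 = 200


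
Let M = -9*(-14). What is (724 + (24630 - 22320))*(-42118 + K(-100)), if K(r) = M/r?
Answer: -3194745871/25 ≈ -1.2779e+8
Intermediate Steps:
M = 126
K(r) = 126/r
(724 + (24630 - 22320))*(-42118 + K(-100)) = (724 + (24630 - 22320))*(-42118 + 126/(-100)) = (724 + 2310)*(-42118 + 126*(-1/100)) = 3034*(-42118 - 63/50) = 3034*(-2105963/50) = -3194745871/25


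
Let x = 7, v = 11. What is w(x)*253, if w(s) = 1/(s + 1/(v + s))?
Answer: 4554/127 ≈ 35.858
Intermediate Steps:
w(s) = 1/(s + 1/(11 + s))
w(x)*253 = ((11 + 7)/(1 + 7² + 11*7))*253 = (18/(1 + 49 + 77))*253 = (18/127)*253 = 4554/127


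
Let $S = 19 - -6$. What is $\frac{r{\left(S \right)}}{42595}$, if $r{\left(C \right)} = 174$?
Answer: $\frac{174}{42595} \approx 0.004085$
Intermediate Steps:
$S = 25$ ($S = 19 + 6 = 25$)
$\frac{r{\left(S \right)}}{42595} = \frac{174}{42595}$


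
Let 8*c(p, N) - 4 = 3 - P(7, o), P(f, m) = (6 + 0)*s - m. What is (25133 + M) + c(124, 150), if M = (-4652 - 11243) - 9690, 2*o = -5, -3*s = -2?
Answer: -7231/16 ≈ -451.94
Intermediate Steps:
s = ⅔ (s = -⅓*(-2) = ⅔ ≈ 0.66667)
o = -5/2 (o = (½)*(-5) = -5/2 ≈ -2.5000)
P(f, m) = 4 - m (P(f, m) = (6 + 0)*(⅔) - m = 6*(⅔) - m = 4 - m)
M = -25585 (M = -15895 - 9690 = -25585)
c(p, N) = 1/16 (c(p, N) = ½ + (3 - (4 - 1*(-5/2)))/8 = ½ + (3 - (4 + 5/2))/8 = ½ + (3 - 1*13/2)/8 = ½ + (3 - 13/2)/8 = ½ + (⅛)*(-7/2) = ½ - 7/16 = 1/16)
(25133 + M) + c(124, 150) = (25133 - 25585) + 1/16 = -452 + 1/16 = -7231/16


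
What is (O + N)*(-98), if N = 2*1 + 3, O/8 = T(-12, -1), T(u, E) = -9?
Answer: 6566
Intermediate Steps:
O = -72 (O = 8*(-9) = -72)
N = 5 (N = 2 + 3 = 5)
(O + N)*(-98) = (-72 + 5)*(-98) = -67*(-98) = 6566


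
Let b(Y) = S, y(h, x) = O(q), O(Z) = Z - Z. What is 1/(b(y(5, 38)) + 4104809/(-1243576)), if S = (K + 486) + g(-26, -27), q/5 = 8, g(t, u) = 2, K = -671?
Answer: -1243576/231679217 ≈ -0.0053677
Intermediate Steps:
q = 40 (q = 5*8 = 40)
O(Z) = 0
S = -183 (S = (-671 + 486) + 2 = -185 + 2 = -183)
y(h, x) = 0
b(Y) = -183
1/(b(y(5, 38)) + 4104809/(-1243576)) = 1/(-183 + 4104809/(-1243576)) = 1/(-183 + 4104809*(-1/1243576)) = 1/(-183 - 4104809/1243576) = 1/(-231679217/1243576) = -1243576/231679217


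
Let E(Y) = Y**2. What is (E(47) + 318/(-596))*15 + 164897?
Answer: 59011151/298 ≈ 1.9802e+5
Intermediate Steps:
(E(47) + 318/(-596))*15 + 164897 = (47**2 + 318/(-596))*15 + 164897 = (2209 + 318*(-1/596))*15 + 164897 = (2209 - 159/298)*15 + 164897 = (658123/298)*15 + 164897 = 9871845/298 + 164897 = 59011151/298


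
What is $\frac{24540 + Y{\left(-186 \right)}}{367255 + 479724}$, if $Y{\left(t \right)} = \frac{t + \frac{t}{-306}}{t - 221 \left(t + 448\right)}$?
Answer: $\frac{72699464975}{2509165123752} \approx 0.028974$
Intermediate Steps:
$Y{\left(t \right)} = \frac{305 t}{306 \left(-99008 - 220 t\right)}$ ($Y{\left(t \right)} = \frac{t + t \left(- \frac{1}{306}\right)}{t - 221 \left(448 + t\right)} = \frac{t - \frac{t}{306}}{t - \left(99008 + 221 t\right)} = \frac{\frac{305}{306} t}{-99008 - 220 t} = \frac{305 t}{306 \left(-99008 - 220 t\right)}$)
$\frac{24540 + Y{\left(-186 \right)}}{367255 + 479724} = \frac{24540 - - \frac{56730}{30296448 + 67320 \left(-186\right)}}{367255 + 479724} = \frac{24540 - - \frac{56730}{30296448 - 12521520}}{846979} = \left(24540 - - \frac{56730}{17774928}\right) \frac{1}{846979} = \left(24540 - \left(-56730\right) \frac{1}{17774928}\right) \frac{1}{846979} = \left(24540 + \frac{9455}{2962488}\right) \frac{1}{846979} = \frac{72699464975}{2962488} \cdot \frac{1}{846979} = \frac{72699464975}{2509165123752}$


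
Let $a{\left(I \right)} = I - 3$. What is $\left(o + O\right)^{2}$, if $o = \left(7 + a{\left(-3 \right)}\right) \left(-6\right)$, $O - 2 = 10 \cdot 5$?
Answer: $2116$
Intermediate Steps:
$a{\left(I \right)} = -3 + I$ ($a{\left(I \right)} = I - 3 = -3 + I$)
$O = 52$ ($O = 2 + 10 \cdot 5 = 2 + 50 = 52$)
$o = -6$ ($o = \left(7 - 6\right) \left(-6\right) = 1 \left(-6\right) = -6$)
$\left(o + O\right)^{2} = \left(-6 + 52\right)^{2} = 46^{2} = 2116$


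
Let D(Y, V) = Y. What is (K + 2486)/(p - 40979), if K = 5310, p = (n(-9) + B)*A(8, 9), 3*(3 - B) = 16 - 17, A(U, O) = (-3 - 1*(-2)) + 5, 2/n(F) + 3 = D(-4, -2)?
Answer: -163716/860303 ≈ -0.19030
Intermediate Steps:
n(F) = -2/7 (n(F) = 2/(-3 - 4) = 2/(-7) = 2*(-⅐) = -2/7)
A(U, O) = 4 (A(U, O) = (-3 + 2) + 5 = -1 + 5 = 4)
B = 10/3 (B = 3 - (16 - 17)/3 = 3 - ⅓*(-1) = 3 + ⅓ = 10/3 ≈ 3.3333)
p = 256/21 (p = (-2/7 + 10/3)*4 = (64/21)*4 = 256/21 ≈ 12.190)
(K + 2486)/(p - 40979) = (5310 + 2486)/(256/21 - 40979) = 7796/(-860303/21) = 7796*(-21/860303) = -163716/860303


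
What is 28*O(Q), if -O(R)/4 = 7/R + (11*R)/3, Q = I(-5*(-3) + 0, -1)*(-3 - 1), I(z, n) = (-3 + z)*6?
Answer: 2128945/18 ≈ 1.1827e+5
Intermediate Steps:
I(z, n) = -18 + 6*z
Q = -288 (Q = (-18 + 6*(-5*(-3) + 0))*(-3 - 1) = (-18 + 6*(15 + 0))*(-4) = (-18 + 6*15)*(-4) = (-18 + 90)*(-4) = 72*(-4) = -288)
O(R) = -28/R - 44*R/3 (O(R) = -4*(7/R + (11*R)/3) = -4*(7/R + (11*R)*(⅓)) = -4*(7/R + 11*R/3) = -28/R - 44*R/3)
28*O(Q) = 28*(-28/(-288) - 44/3*(-288)) = 28*(-28*(-1/288) + 4224) = 28*(7/72 + 4224) = 28*(304135/72) = 2128945/18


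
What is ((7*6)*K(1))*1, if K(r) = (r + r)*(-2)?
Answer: -168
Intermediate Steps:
K(r) = -4*r (K(r) = (2*r)*(-2) = -4*r)
((7*6)*K(1))*1 = ((7*6)*(-4*1))*1 = (42*(-4))*1 = -168*1 = -168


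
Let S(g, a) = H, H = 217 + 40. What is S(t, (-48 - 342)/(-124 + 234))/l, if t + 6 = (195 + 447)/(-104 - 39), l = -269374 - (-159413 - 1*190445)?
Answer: 257/80484 ≈ 0.0031932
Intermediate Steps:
l = 80484 (l = -269374 - (-159413 - 190445) = -269374 - 1*(-349858) = -269374 + 349858 = 80484)
H = 257
t = -1500/143 (t = -6 + (195 + 447)/(-104 - 39) = -6 + 642/(-143) = -6 + 642*(-1/143) = -6 - 642/143 = -1500/143 ≈ -10.490)
S(g, a) = 257
S(t, (-48 - 342)/(-124 + 234))/l = 257/80484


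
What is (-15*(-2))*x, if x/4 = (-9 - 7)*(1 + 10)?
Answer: -21120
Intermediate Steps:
x = -704 (x = 4*((-9 - 7)*(1 + 10)) = 4*(-16*11) = 4*(-176) = -704)
(-15*(-2))*x = -15*(-2)*(-704) = 30*(-704) = -21120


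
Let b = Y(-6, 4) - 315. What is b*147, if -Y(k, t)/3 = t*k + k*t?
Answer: -25137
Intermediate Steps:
Y(k, t) = -6*k*t (Y(k, t) = -3*(t*k + k*t) = -3*(k*t + k*t) = -6*k*t)
b = -171 (b = -6*(-6)*4 - 315 = 144 - 315 = -171)
b*147 = -171*147 = -25137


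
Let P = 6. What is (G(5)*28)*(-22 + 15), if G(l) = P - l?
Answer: -196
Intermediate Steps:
G(l) = 6 - l
(G(5)*28)*(-22 + 15) = ((6 - 1*5)*28)*(-22 + 15) = ((6 - 5)*28)*(-7) = (1*28)*(-7) = 28*(-7) = -196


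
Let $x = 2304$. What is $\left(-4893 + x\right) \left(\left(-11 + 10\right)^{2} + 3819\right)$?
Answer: $-9889980$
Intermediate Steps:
$\left(-4893 + x\right) \left(\left(-11 + 10\right)^{2} + 3819\right) = \left(-4893 + 2304\right) \left(\left(-11 + 10\right)^{2} + 3819\right) = - 2589 \left(\left(-1\right)^{2} + 3819\right) = - 2589 \left(1 + 3819\right) = \left(-2589\right) 3820 = -9889980$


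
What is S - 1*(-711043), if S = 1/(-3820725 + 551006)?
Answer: 2324910806916/3269719 ≈ 7.1104e+5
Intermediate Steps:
S = -1/3269719 (S = 1/(-3269719) = -1/3269719 ≈ -3.0584e-7)
S - 1*(-711043) = -1/3269719 - 1*(-711043) = -1/3269719 + 711043 = 2324910806916/3269719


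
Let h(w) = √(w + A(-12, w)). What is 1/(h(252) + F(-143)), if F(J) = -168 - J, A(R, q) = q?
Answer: -25/121 - 6*√14/121 ≈ -0.39215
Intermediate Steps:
h(w) = √2*√w (h(w) = √(w + w) = √(2*w) = √2*√w)
1/(h(252) + F(-143)) = 1/(√2*√252 + (-168 - 1*(-143))) = 1/(√2*(6*√7) + (-168 + 143)) = 1/(6*√14 - 25) = 1/(-25 + 6*√14)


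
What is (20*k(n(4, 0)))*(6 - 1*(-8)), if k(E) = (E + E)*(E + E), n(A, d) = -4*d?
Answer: 0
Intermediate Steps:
k(E) = 4*E² (k(E) = (2*E)*(2*E) = 4*E²)
(20*k(n(4, 0)))*(6 - 1*(-8)) = (20*(4*(-4*0)²))*(6 - 1*(-8)) = (20*(4*0²))*(6 + 8) = (20*(4*0))*14 = (20*0)*14 = 0*14 = 0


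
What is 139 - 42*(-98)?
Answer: 4255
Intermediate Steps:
139 - 42*(-98) = 139 + 4116 = 4255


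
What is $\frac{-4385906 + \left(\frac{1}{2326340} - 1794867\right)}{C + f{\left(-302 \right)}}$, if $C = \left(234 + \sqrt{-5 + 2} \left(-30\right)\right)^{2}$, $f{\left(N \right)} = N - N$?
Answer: $- \frac{55003772223133}{564351473280} - \frac{2967008460169 i \sqrt{3}}{112870294656} \approx -97.464 - 45.53 i$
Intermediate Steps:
$f{\left(N \right)} = 0$
$C = \left(234 - 30 i \sqrt{3}\right)^{2}$ ($C = \left(234 + \sqrt{-3} \left(-30\right)\right)^{2} = \left(234 + i \sqrt{3} \left(-30\right)\right)^{2} = \left(234 - 30 i \sqrt{3}\right)^{2} \approx 52056.0 - 24318.0 i$)
$\frac{-4385906 + \left(\frac{1}{2326340} - 1794867\right)}{C + f{\left(-302 \right)}} = \frac{-4385906 + \left(\frac{1}{2326340} - 1794867\right)}{\left(52056 - 14040 i \sqrt{3}\right) + 0} = \frac{-4385906 + \left(\frac{1}{2326340} - 1794867\right)}{52056 - 14040 i \sqrt{3}} = \frac{-4385906 - \frac{4175470896779}{2326340}}{52056 - 14040 i \sqrt{3}} = - \frac{14378579460819}{2326340 \left(52056 - 14040 i \sqrt{3}\right)}$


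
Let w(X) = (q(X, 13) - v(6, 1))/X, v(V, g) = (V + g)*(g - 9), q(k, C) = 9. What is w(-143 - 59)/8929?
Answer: -65/1803658 ≈ -3.6038e-5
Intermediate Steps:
v(V, g) = (-9 + g)*(V + g) (v(V, g) = (V + g)*(-9 + g) = (-9 + g)*(V + g))
w(X) = 65/X (w(X) = (9 - (1² - 9*6 - 9*1 + 6*1))/X = (9 - (1 - 54 - 9 + 6))/X = (9 - 1*(-56))/X = (9 + 56)/X = 65/X)
w(-143 - 59)/8929 = (65/(-143 - 59))/8929 = (65/(-202))*(1/8929) = (65*(-1/202))*(1/8929) = -65/202*1/8929 = -65/1803658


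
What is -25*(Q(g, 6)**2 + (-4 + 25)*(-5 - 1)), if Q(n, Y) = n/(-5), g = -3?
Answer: 3141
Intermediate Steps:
Q(n, Y) = -n/5 (Q(n, Y) = n*(-1/5) = -n/5)
-25*(Q(g, 6)**2 + (-4 + 25)*(-5 - 1)) = -25*((-1/5*(-3))**2 + (-4 + 25)*(-5 - 1)) = -25*((3/5)**2 + 21*(-6)) = -25*(9/25 - 126) = -25*(-3141/25) = 3141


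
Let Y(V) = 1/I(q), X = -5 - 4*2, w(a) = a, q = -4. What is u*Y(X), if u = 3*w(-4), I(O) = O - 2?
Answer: 2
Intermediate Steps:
I(O) = -2 + O
X = -13 (X = -5 - 8 = -13)
u = -12 (u = 3*(-4) = -12)
Y(V) = -⅙ (Y(V) = 1/(-2 - 4) = 1/(-6) = -⅙)
u*Y(X) = -12*(-⅙) = 2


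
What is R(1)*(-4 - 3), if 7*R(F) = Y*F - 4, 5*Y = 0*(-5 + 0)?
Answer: 4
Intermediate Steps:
Y = 0 (Y = (0*(-5 + 0))/5 = (0*(-5))/5 = (1/5)*0 = 0)
R(F) = -4/7 (R(F) = (0*F - 4)/7 = (0 - 4)/7 = (1/7)*(-4) = -4/7)
R(1)*(-4 - 3) = -4*(-4 - 3)/7 = -4/7*(-7) = 4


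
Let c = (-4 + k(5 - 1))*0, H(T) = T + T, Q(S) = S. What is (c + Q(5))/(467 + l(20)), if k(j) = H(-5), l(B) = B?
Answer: 5/487 ≈ 0.010267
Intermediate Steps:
H(T) = 2*T
k(j) = -10 (k(j) = 2*(-5) = -10)
c = 0 (c = (-4 - 10)*0 = -14*0 = 0)
(c + Q(5))/(467 + l(20)) = (0 + 5)/(467 + 20) = 5/487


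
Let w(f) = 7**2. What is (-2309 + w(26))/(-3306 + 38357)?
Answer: -2260/35051 ≈ -0.064477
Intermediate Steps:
w(f) = 49
(-2309 + w(26))/(-3306 + 38357) = (-2309 + 49)/(-3306 + 38357) = -2260/35051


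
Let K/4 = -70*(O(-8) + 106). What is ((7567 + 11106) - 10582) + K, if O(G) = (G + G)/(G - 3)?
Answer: -241959/11 ≈ -21996.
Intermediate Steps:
O(G) = 2*G/(-3 + G) (O(G) = (2*G)/(-3 + G) = 2*G/(-3 + G))
K = -330960/11 (K = 4*(-70*(2*(-8)/(-3 - 8) + 106)) = 4*(-70*(2*(-8)/(-11) + 106)) = 4*(-70*(2*(-8)*(-1/11) + 106)) = 4*(-70*(16/11 + 106)) = 4*(-70*1182/11) = 4*(-82740/11) = -330960/11 ≈ -30087.)
((7567 + 11106) - 10582) + K = ((7567 + 11106) - 10582) - 330960/11 = (18673 - 10582) - 330960/11 = 8091 - 330960/11 = -241959/11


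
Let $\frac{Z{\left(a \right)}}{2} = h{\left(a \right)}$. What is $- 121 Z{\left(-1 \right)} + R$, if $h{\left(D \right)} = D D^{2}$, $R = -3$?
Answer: $239$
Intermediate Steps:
$h{\left(D \right)} = D^{3}$
$Z{\left(a \right)} = 2 a^{3}$
$- 121 Z{\left(-1 \right)} + R = - 121 \cdot 2 \left(-1\right)^{3} - 3 = - 121 \cdot 2 \left(-1\right) - 3 = \left(-121\right) \left(-2\right) - 3 = 242 - 3 = 239$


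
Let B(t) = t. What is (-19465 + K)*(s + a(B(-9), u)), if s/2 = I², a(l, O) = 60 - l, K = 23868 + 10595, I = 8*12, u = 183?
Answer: 277477998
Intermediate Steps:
I = 96
K = 34463
s = 18432 (s = 2*96² = 2*9216 = 18432)
(-19465 + K)*(s + a(B(-9), u)) = (-19465 + 34463)*(18432 + (60 - 1*(-9))) = 14998*(18432 + (60 + 9)) = 14998*(18432 + 69) = 14998*18501 = 277477998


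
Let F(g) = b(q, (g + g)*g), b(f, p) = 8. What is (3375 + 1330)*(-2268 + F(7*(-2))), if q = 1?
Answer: -10633300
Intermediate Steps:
F(g) = 8
(3375 + 1330)*(-2268 + F(7*(-2))) = (3375 + 1330)*(-2268 + 8) = 4705*(-2260) = -10633300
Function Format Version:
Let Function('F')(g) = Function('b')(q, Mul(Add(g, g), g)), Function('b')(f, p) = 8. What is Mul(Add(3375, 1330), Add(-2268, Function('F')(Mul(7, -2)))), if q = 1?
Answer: -10633300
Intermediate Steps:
Function('F')(g) = 8
Mul(Add(3375, 1330), Add(-2268, Function('F')(Mul(7, -2)))) = Mul(Add(3375, 1330), Add(-2268, 8)) = Mul(4705, -2260) = -10633300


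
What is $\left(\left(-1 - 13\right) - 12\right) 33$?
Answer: $-858$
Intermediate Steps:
$\left(\left(-1 - 13\right) - 12\right) 33 = \left(-14 - 12\right) 33 = \left(-26\right) 33 = -858$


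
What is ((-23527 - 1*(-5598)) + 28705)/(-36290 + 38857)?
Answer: 10776/2567 ≈ 4.1979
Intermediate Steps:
((-23527 - 1*(-5598)) + 28705)/(-36290 + 38857) = ((-23527 + 5598) + 28705)/2567 = (-17929 + 28705)*(1/2567) = 10776*(1/2567) = 10776/2567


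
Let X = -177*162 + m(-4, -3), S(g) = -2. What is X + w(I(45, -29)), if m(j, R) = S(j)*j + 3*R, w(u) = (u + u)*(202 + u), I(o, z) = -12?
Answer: -33235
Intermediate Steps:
w(u) = 2*u*(202 + u) (w(u) = (2*u)*(202 + u) = 2*u*(202 + u))
m(j, R) = -2*j + 3*R
X = -28675 (X = -177*162 + (-2*(-4) + 3*(-3)) = -28674 + (8 - 9) = -28674 - 1 = -28675)
X + w(I(45, -29)) = -28675 + 2*(-12)*(202 - 12) = -28675 + 2*(-12)*190 = -28675 - 4560 = -33235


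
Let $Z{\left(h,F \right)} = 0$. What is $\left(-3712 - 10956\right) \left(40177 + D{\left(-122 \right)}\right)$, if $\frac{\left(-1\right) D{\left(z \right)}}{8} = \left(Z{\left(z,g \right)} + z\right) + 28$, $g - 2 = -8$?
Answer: $-600346572$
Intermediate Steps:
$g = -6$ ($g = 2 - 8 = -6$)
$D{\left(z \right)} = -224 - 8 z$ ($D{\left(z \right)} = - 8 \left(\left(0 + z\right) + 28\right) = - 8 \left(z + 28\right) = - 8 \left(28 + z\right) = -224 - 8 z$)
$\left(-3712 - 10956\right) \left(40177 + D{\left(-122 \right)}\right) = \left(-3712 - 10956\right) \left(40177 - -752\right) = - 14668 \left(40177 + \left(-224 + 976\right)\right) = - 14668 \left(40177 + 752\right) = \left(-14668\right) 40929 = -600346572$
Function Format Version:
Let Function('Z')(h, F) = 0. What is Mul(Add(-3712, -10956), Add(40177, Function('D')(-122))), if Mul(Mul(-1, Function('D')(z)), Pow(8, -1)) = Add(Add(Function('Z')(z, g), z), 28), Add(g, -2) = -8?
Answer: -600346572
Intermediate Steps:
g = -6 (g = Add(2, -8) = -6)
Function('D')(z) = Add(-224, Mul(-8, z)) (Function('D')(z) = Mul(-8, Add(Add(0, z), 28)) = Mul(-8, Add(z, 28)) = Mul(-8, Add(28, z)) = Add(-224, Mul(-8, z)))
Mul(Add(-3712, -10956), Add(40177, Function('D')(-122))) = Mul(Add(-3712, -10956), Add(40177, Add(-224, Mul(-8, -122)))) = Mul(-14668, Add(40177, Add(-224, 976))) = Mul(-14668, Add(40177, 752)) = Mul(-14668, 40929) = -600346572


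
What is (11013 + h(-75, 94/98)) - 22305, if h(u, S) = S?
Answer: -553261/49 ≈ -11291.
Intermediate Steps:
(11013 + h(-75, 94/98)) - 22305 = (11013 + 94/98) - 22305 = (11013 + 94*(1/98)) - 22305 = (11013 + 47/49) - 22305 = 539684/49 - 22305 = -553261/49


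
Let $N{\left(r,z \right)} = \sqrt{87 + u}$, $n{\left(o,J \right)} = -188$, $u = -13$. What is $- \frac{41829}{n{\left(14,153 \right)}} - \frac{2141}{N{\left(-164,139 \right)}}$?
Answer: $\frac{41829}{188} - \frac{2141 \sqrt{74}}{74} \approx -26.392$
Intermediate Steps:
$N{\left(r,z \right)} = \sqrt{74}$ ($N{\left(r,z \right)} = \sqrt{87 - 13} = \sqrt{74}$)
$- \frac{41829}{n{\left(14,153 \right)}} - \frac{2141}{N{\left(-164,139 \right)}} = - \frac{41829}{-188} - \frac{2141}{\sqrt{74}} = \left(-41829\right) \left(- \frac{1}{188}\right) - 2141 \frac{\sqrt{74}}{74} = \frac{41829}{188} - \frac{2141 \sqrt{74}}{74}$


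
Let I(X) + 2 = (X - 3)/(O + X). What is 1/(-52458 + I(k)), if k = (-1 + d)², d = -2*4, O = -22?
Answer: -59/3095062 ≈ -1.9063e-5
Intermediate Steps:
d = -8
k = 81 (k = (-1 - 8)² = (-9)² = 81)
I(X) = -2 + (-3 + X)/(-22 + X) (I(X) = -2 + (X - 3)/(-22 + X) = -2 + (-3 + X)/(-22 + X))
1/(-52458 + I(k)) = 1/(-52458 + (41 - 1*81)/(-22 + 81)) = 1/(-52458 + (41 - 81)/59) = 1/(-52458 + (1/59)*(-40)) = 1/(-52458 - 40/59) = 1/(-3095062/59) = -59/3095062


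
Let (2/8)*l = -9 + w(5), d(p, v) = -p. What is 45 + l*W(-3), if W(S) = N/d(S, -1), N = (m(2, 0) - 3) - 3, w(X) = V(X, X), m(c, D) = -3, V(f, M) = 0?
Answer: 153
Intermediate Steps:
w(X) = 0
N = -9 (N = (-3 - 3) - 3 = -6 - 3 = -9)
W(S) = 9/S (W(S) = -9*(-1/S) = -(-9)/S = 9/S)
l = -36 (l = 4*(-9 + 0) = 4*(-9) = -36)
45 + l*W(-3) = 45 - 324/(-3) = 45 - 324*(-1)/3 = 45 - 36*(-3) = 45 + 108 = 153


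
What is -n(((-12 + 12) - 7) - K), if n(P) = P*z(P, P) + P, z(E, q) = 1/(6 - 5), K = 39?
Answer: 92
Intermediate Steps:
z(E, q) = 1 (z(E, q) = 1/1 = 1)
n(P) = 2*P (n(P) = P*1 + P = P + P = 2*P)
-n(((-12 + 12) - 7) - K) = -2*(((-12 + 12) - 7) - 1*39) = -2*((0 - 7) - 39) = -2*(-7 - 39) = -2*(-46) = -1*(-92) = 92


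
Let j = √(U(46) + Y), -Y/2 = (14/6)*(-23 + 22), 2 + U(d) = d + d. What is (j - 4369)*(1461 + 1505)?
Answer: -12958454 + 5932*√213/3 ≈ -1.2930e+7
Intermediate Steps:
U(d) = -2 + 2*d (U(d) = -2 + (d + d) = -2 + 2*d)
Y = 14/3 (Y = -2*14/6*(-23 + 22) = -2*14*(⅙)*(-1) = -14*(-1)/3 = -2*(-7/3) = 14/3 ≈ 4.6667)
j = 2*√213/3 (j = √((-2 + 2*46) + 14/3) = √((-2 + 92) + 14/3) = √(90 + 14/3) = √(284/3) = 2*√213/3 ≈ 9.7297)
(j - 4369)*(1461 + 1505) = (2*√213/3 - 4369)*(1461 + 1505) = (-4369 + 2*√213/3)*2966 = -12958454 + 5932*√213/3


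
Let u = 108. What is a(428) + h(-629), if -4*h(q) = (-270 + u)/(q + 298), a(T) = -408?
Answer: -270177/662 ≈ -408.12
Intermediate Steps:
h(q) = 81/(2*(298 + q)) (h(q) = -(-270 + 108)/(4*(q + 298)) = -(-81)/(2*(298 + q)) = 81/(2*(298 + q)))
a(428) + h(-629) = -408 + 81/(2*(298 - 629)) = -408 + (81/2)/(-331) = -408 + (81/2)*(-1/331) = -408 - 81/662 = -270177/662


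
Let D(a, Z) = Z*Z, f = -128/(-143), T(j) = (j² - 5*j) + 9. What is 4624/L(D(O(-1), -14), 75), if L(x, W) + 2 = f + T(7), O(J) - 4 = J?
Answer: 661232/3131 ≈ 211.19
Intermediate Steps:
O(J) = 4 + J
T(j) = 9 + j² - 5*j
f = 128/143 (f = -128*(-1/143) = 128/143 ≈ 0.89511)
D(a, Z) = Z²
L(x, W) = 3131/143 (L(x, W) = -2 + (128/143 + (9 + 7² - 5*7)) = -2 + (128/143 + (9 + 49 - 35)) = -2 + (128/143 + 23) = -2 + 3417/143 = 3131/143)
4624/L(D(O(-1), -14), 75) = 4624/(3131/143) = 4624*(143/3131) = 661232/3131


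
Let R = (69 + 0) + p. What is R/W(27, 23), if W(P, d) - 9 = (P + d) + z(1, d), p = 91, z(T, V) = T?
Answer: 8/3 ≈ 2.6667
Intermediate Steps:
W(P, d) = 10 + P + d (W(P, d) = 9 + ((P + d) + 1) = 9 + (1 + P + d) = 10 + P + d)
R = 160 (R = (69 + 0) + 91 = 69 + 91 = 160)
R/W(27, 23) = 160/(10 + 27 + 23) = 160/60 = 160*(1/60) = 8/3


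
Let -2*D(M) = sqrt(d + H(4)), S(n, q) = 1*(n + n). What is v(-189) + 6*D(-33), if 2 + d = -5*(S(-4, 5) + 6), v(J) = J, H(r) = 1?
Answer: -198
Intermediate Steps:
S(n, q) = 2*n (S(n, q) = 1*(2*n) = 2*n)
d = 8 (d = -2 - 5*(2*(-4) + 6) = -2 - 5*(-8 + 6) = -2 - 5*(-2) = -2 + 10 = 8)
D(M) = -3/2 (D(M) = -sqrt(8 + 1)/2 = -sqrt(9)/2 = -1/2*3 = -3/2)
v(-189) + 6*D(-33) = -189 + 6*(-3/2) = -189 - 9 = -198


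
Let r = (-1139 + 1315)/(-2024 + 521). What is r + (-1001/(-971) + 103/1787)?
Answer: 2533475248/2607971031 ≈ 0.97144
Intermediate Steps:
r = -176/1503 (r = 176/(-1503) = 176*(-1/1503) = -176/1503 ≈ -0.11710)
r + (-1001/(-971) + 103/1787) = -176/1503 + (-1001/(-971) + 103/1787) = -176/1503 + (-1001*(-1/971) + 103*(1/1787)) = -176/1503 + (1001/971 + 103/1787) = -176/1503 + 1888800/1735177 = 2533475248/2607971031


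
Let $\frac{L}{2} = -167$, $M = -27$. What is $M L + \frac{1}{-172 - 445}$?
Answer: $\frac{5564105}{617} \approx 9018.0$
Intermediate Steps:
$L = -334$ ($L = 2 \left(-167\right) = -334$)
$M L + \frac{1}{-172 - 445} = \left(-27\right) \left(-334\right) + \frac{1}{-172 - 445} = 9018 + \frac{1}{-617} = 9018 - \frac{1}{617} = \frac{5564105}{617}$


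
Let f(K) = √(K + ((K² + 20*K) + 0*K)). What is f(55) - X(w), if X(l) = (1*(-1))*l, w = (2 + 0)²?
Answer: 4 + 2*√1045 ≈ 68.653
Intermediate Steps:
w = 4 (w = 2² = 4)
X(l) = -l
f(K) = √(K² + 21*K) (f(K) = √(K + ((K² + 20*K) + 0)) = √(K + (K² + 20*K)) = √(K² + 21*K))
f(55) - X(w) = √(55*(21 + 55)) - (-1)*4 = √(55*76) - 1*(-4) = √4180 + 4 = 2*√1045 + 4 = 4 + 2*√1045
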